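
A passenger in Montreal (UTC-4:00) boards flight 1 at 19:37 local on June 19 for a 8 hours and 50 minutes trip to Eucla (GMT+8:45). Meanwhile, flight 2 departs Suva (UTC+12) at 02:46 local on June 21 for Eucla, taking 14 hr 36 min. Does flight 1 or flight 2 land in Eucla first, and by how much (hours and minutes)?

the first, by 20 hours 55 minutes

Flight 1 in UTC: 19:37 + 4:00 = 23:37 on Jun 19.
+8 hours and 50 minutes → arrive 08:27 UTC on Jun 20.
Flight 2 in UTC: 02:46 − 12:00 = 14:46 on Jun 20.
+14 hours 36 minutes → arrive 05:22 UTC on Jun 21.
Flight 1 lands earlier by 20 hours 55 minutes.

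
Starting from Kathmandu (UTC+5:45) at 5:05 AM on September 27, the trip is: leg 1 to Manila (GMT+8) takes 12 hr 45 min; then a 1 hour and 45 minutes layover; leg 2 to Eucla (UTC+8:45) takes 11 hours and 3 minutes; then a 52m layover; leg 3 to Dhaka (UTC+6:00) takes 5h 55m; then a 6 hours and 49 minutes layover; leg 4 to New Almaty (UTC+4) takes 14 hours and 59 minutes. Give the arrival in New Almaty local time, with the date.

9:28 AM on September 29

Convert departure to UTC: 5:05 AM − 5:45 = 11:20 PM UTC on Sep 26.
Add 12 hours 45 minutes leg 1 → 12:05 PM UTC (Sep 27).
Add 1 hour and 45 minutes layover in Manila → 1:50 PM UTC.
Add 11 hours and 3 minutes leg 2 → 12:53 AM UTC (Sep 28).
Add 52 minutes layover in Eucla → 1:45 AM UTC.
Add 5 hours and 55 minutes leg 3 → 7:40 AM UTC.
Add 6 hours and 49 minutes layover in Dhaka → 2:29 PM UTC.
Add 14 hours 59 minutes leg 4 → 5:28 AM UTC (Sep 29).
New Almaty is UTC+4:00, so local arrival = 5:28 AM + 4:00 = 9:28 AM on Sep 29.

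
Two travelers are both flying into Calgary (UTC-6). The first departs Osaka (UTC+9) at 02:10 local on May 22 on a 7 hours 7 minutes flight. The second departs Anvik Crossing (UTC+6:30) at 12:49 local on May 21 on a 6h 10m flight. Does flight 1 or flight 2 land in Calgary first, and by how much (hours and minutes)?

the second, by 11 hours 48 minutes

Flight 1 in UTC: 02:10 − 9:00 = 17:10 on May 21.
+7 hours and 7 minutes → arrive 00:17 UTC on May 22.
Flight 2 in UTC: 12:49 − 6:30 = 06:19 on May 21.
+6 hours 10 minutes → arrive 12:29 UTC on May 21.
Flight 2 lands earlier by 11 hours 48 minutes.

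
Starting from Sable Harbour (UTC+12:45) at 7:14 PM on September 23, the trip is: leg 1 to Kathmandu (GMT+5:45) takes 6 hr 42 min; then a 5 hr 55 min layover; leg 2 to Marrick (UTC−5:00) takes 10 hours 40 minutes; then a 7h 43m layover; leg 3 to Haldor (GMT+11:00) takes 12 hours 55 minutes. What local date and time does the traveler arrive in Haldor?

Convert departure to UTC: 7:14 PM − 12:45 = 6:29 AM UTC on Sep 23.
Add 6 hours 42 minutes leg 1 → 1:11 PM UTC.
Add 5 hours and 55 minutes layover in Kathmandu → 7:06 PM UTC.
Add 10 hours and 40 minutes leg 2 → 5:46 AM UTC (Sep 24).
Add 7 hours 43 minutes layover in Marrick → 1:29 PM UTC.
Add 12 hours and 55 minutes leg 3 → 2:24 AM UTC (Sep 25).
Haldor is UTC+11:00, so local arrival = 2:24 AM + 11:00 = 1:24 PM on Sep 25.

1:24 PM on Sep 25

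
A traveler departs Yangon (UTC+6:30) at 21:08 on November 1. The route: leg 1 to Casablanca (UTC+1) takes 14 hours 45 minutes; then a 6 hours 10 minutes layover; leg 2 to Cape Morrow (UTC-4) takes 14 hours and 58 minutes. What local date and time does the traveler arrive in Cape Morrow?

22:31 on November 2

Convert departure to UTC: 21:08 − 6:30 = 14:38 UTC on Nov 1.
Add 14 hours and 45 minutes leg 1 → 05:23 UTC (Nov 2).
Add 6 hours and 10 minutes layover in Casablanca → 11:33 UTC.
Add 14 hours and 58 minutes leg 2 → 02:31 UTC (Nov 3).
Cape Morrow is UTC−4:00, so local arrival = 02:31 − 4:00 = 22:31 on Nov 2.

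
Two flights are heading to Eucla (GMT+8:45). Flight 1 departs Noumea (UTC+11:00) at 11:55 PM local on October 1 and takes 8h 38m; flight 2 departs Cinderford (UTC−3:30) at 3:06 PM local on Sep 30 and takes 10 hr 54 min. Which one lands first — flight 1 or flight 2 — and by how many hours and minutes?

Flight 1 in UTC: 11:55 PM − 11:00 = 12:55 PM on Oct 1.
+8 hours and 38 minutes → arrive 9:33 PM UTC on Oct 1.
Flight 2 in UTC: 3:06 PM + 3:30 = 6:36 PM on Sep 30.
+10 hours 54 minutes → arrive 5:30 AM UTC on Oct 1.
Flight 2 lands earlier by 16 hours 3 minutes.

the second, by 16 hours 3 minutes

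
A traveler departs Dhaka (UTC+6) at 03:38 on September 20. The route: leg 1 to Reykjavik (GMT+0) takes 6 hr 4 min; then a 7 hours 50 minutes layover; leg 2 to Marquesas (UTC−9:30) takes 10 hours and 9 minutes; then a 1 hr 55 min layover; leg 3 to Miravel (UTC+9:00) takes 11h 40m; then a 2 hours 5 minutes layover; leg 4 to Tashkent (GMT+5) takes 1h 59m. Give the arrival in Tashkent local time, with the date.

Convert departure to UTC: 03:38 − 6:00 = 21:38 UTC on Sep 19.
Add 6 hours 4 minutes leg 1 → 03:42 UTC (Sep 20).
Add 7 hours and 50 minutes layover in Reykjavik → 11:32 UTC.
Add 10 hours 9 minutes leg 2 → 21:41 UTC.
Add 1 hour and 55 minutes layover in Marquesas → 23:36 UTC.
Add 11 hours and 40 minutes leg 3 → 11:16 UTC (Sep 21).
Add 2 hours 5 minutes layover in Miravel → 13:21 UTC.
Add 1 hour and 59 minutes leg 4 → 15:20 UTC.
Tashkent is UTC+5:00, so local arrival = 15:20 + 5:00 = 20:20 on Sep 21.

20:20 on September 21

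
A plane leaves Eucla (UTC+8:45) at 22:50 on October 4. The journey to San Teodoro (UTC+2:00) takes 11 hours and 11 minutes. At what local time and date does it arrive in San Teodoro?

Convert departure to UTC: 22:50 − 8:45 = 14:05 UTC on Oct 4.
Add 11 hours and 11 minutes travel time → 01:16 UTC (Oct 5).
San Teodoro is UTC+2:00, so local arrival = 01:16 + 2:00 = 03:16 on Oct 5.

03:16 on Oct 5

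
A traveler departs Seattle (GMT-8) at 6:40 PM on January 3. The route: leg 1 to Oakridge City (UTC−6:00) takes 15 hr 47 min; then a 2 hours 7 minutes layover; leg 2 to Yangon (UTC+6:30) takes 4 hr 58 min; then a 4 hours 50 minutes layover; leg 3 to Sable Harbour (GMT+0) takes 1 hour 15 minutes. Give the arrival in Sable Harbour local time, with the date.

7:37 AM on January 5

Convert departure to UTC: 6:40 PM + 8:00 = 2:40 AM UTC on Jan 4.
Add 15 hours and 47 minutes leg 1 → 6:27 PM UTC.
Add 2 hours 7 minutes layover in Oakridge City → 8:34 PM UTC.
Add 4 hours and 58 minutes leg 2 → 1:32 AM UTC (Jan 5).
Add 4 hours and 50 minutes layover in Yangon → 6:22 AM UTC.
Add 1 hour and 15 minutes leg 3 → 7:37 AM UTC.
Sable Harbour is UTC+0, so local arrival is the same: 7:37 AM on Jan 5.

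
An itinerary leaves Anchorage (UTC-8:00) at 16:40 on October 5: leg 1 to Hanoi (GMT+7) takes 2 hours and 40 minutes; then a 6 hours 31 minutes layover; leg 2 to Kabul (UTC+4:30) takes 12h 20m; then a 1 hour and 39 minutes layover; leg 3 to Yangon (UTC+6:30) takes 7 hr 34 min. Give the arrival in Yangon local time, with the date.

Convert departure to UTC: 16:40 + 8:00 = 00:40 UTC on Oct 6.
Add 2 hours and 40 minutes leg 1 → 03:20 UTC.
Add 6 hours and 31 minutes layover in Hanoi → 09:51 UTC.
Add 12 hours 20 minutes leg 2 → 22:11 UTC.
Add 1 hour and 39 minutes layover in Kabul → 23:50 UTC.
Add 7 hours and 34 minutes leg 3 → 07:24 UTC (Oct 7).
Yangon is UTC+6:30, so local arrival = 07:24 + 6:30 = 13:54 on Oct 7.

13:54 on Oct 7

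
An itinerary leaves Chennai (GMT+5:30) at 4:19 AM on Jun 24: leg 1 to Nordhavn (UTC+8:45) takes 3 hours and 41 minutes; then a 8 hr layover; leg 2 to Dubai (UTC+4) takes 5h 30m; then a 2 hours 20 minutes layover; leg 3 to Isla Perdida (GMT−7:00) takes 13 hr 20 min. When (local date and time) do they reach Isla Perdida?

12:40 AM on June 25

Convert departure to UTC: 4:19 AM − 5:30 = 10:49 PM UTC on Jun 23.
Add 3 hours 41 minutes leg 1 → 2:30 AM UTC (Jun 24).
Add 8 hours layover in Nordhavn → 10:30 AM UTC.
Add 5 hours 30 minutes leg 2 → 4:00 PM UTC.
Add 2 hours and 20 minutes layover in Dubai → 6:20 PM UTC.
Add 13 hours and 20 minutes leg 3 → 7:40 AM UTC (Jun 25).
Isla Perdida is UTC−7:00, so local arrival = 7:40 AM − 7:00 = 12:40 AM on Jun 25.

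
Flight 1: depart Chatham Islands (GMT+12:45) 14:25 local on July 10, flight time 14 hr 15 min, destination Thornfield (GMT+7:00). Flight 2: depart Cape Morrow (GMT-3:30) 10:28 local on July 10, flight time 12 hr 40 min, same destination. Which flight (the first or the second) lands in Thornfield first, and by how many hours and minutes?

the first, by 10 hours 43 minutes

Flight 1 in UTC: 14:25 − 12:45 = 01:40 on Jul 10.
+14 hours 15 minutes → arrive 15:55 UTC on Jul 10.
Flight 2 in UTC: 10:28 + 3:30 = 13:58 on Jul 10.
+12 hours and 40 minutes → arrive 02:38 UTC on Jul 11.
Flight 1 lands earlier by 10 hours 43 minutes.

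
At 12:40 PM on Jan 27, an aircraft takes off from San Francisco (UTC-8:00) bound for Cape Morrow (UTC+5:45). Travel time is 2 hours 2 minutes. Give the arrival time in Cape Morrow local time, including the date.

Convert departure to UTC: 12:40 PM + 8:00 = 8:40 PM UTC on Jan 27.
Add 2 hours 2 minutes travel time → 10:42 PM UTC.
Cape Morrow is UTC+5:45, so local arrival = 10:42 PM + 5:45 = 4:27 AM on Jan 28.

4:27 AM on January 28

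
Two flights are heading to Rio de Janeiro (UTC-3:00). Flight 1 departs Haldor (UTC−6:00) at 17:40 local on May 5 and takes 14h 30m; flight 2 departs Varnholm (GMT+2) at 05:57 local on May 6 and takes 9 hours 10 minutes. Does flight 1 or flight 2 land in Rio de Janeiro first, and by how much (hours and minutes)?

the second, by 1 hour 3 minutes

Flight 1 in UTC: 17:40 + 6:00 = 23:40 on May 5.
+14 hours 30 minutes → arrive 14:10 UTC on May 6.
Flight 2 in UTC: 05:57 − 2:00 = 03:57 on May 6.
+9 hours and 10 minutes → arrive 13:07 UTC on May 6.
Flight 2 lands earlier by 1 hour 3 minutes.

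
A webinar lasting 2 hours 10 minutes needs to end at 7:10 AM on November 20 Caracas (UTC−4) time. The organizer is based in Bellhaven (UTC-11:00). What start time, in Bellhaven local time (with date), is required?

10:00 PM on Nov 19

Target end time in UTC: 7:10 AM + 4:00 = 11:10 AM on Nov 20.
Subtract 2 hours 10 minutes → start 9:00 AM UTC on Nov 20.
Bellhaven is UTC−11:00: 9:00 AM − 11:00 = 10:00 PM on Nov 19.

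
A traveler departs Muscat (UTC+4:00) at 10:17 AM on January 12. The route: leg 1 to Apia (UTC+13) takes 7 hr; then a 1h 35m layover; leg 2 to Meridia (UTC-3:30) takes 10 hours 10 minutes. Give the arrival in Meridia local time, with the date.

Convert departure to UTC: 10:17 AM − 4:00 = 6:17 AM UTC on Jan 12.
Add 7 hours leg 1 → 1:17 PM UTC.
Add 1 hour 35 minutes layover in Apia → 2:52 PM UTC.
Add 10 hours and 10 minutes leg 2 → 1:02 AM UTC (Jan 13).
Meridia is UTC−3:30, so local arrival = 1:02 AM − 3:30 = 9:32 PM on Jan 12.

9:32 PM on Jan 12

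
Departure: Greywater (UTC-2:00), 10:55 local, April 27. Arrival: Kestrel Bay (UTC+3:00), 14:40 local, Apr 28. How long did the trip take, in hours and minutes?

22 hours 45 minutes

Kestrel Bay is 5:00 ahead of Greywater.
Clock-face elapsed time (ignoring zones) is 27 hours 45 minutes.
Actual elapsed = 27 hours 45 minutes − 5:00 = 22 hours 45 minutes.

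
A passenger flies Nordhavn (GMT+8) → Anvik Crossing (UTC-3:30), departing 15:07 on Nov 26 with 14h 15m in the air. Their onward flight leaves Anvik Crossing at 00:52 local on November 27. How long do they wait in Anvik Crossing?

7 hours

Convert departure to UTC: 15:07 − 8:00 = 07:07 UTC on Nov 26.
Add 14 hours 15 minutes flight time → 21:22 UTC.
Anvik Crossing is UTC−3:30, so local arrival = 21:22 − 3:30 = 17:52 on Nov 26.
Layover = 00:52 − 17:52 (+1 day) = 7 hours.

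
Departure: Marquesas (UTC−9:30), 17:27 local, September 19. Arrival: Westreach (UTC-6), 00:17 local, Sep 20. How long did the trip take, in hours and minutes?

Departure in UTC: 17:27 + 9:30 = 02:57 on Sep 20.
Arrival in UTC: 00:17 + 6:00 = 06:17 on Sep 20.
Elapsed = 06:17 − 02:57 = 3 hours 20 minutes.

3 hours 20 minutes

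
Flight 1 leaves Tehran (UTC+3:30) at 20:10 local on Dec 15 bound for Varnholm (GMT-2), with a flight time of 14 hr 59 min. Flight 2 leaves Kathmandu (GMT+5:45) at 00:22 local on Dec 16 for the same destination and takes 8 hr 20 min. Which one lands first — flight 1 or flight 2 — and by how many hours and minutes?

the second, by 4 hours 42 minutes

Flight 1 in UTC: 20:10 − 3:30 = 16:40 on Dec 15.
+14 hours and 59 minutes → arrive 07:39 UTC on Dec 16.
Flight 2 in UTC: 00:22 − 5:45 = 18:37 on Dec 15.
+8 hours 20 minutes → arrive 02:57 UTC on Dec 16.
Flight 2 lands earlier by 4 hours 42 minutes.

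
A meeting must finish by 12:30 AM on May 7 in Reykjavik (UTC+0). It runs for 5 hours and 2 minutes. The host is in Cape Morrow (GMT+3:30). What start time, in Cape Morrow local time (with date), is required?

10:58 PM on May 6

Target end time is already UTC: 12:30 AM on May 7.
Subtract 5 hours and 2 minutes → start 7:28 PM UTC on May 6.
Cape Morrow is UTC+3:30: 7:28 PM + 3:30 = 10:58 PM on May 6.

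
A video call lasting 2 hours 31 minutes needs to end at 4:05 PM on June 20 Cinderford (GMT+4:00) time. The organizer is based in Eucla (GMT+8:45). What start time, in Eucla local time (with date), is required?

Target end time in UTC: 4:05 PM − 4:00 = 12:05 PM on Jun 20.
Subtract 2 hours 31 minutes → start 9:34 AM UTC on Jun 20.
Eucla is UTC+8:45: 9:34 AM + 8:45 = 6:19 PM on Jun 20.

6:19 PM on June 20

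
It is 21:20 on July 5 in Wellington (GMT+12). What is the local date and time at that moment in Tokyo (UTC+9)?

Tokyo is 3:00 behind Wellington.
Shift by the zone difference: 21:20 − 3:00 = 18:20 on Jul 5 in Tokyo.

18:20 on July 5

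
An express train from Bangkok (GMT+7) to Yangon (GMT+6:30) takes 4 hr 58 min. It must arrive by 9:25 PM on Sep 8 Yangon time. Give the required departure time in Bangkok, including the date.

4:57 PM on September 8

Target arrival in UTC: 9:25 PM − 6:30 = 2:55 PM on Sep 8.
Subtract 4 hours and 58 minutes → departure 9:57 AM UTC on Sep 8.
Bangkok is UTC+7:00: 9:57 AM + 7:00 = 4:57 PM on Sep 8.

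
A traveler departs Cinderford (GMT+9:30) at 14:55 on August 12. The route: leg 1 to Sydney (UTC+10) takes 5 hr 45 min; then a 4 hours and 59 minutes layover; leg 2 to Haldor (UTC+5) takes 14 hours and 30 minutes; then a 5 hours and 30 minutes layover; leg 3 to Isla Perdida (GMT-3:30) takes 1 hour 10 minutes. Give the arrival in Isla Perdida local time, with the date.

Convert departure to UTC: 14:55 − 9:30 = 05:25 UTC on Aug 12.
Add 5 hours and 45 minutes leg 1 → 11:10 UTC.
Add 4 hours and 59 minutes layover in Sydney → 16:09 UTC.
Add 14 hours and 30 minutes leg 2 → 06:39 UTC (Aug 13).
Add 5 hours and 30 minutes layover in Haldor → 12:09 UTC.
Add 1 hour and 10 minutes leg 3 → 13:19 UTC.
Isla Perdida is UTC−3:30, so local arrival = 13:19 − 3:30 = 09:49 on Aug 13.

09:49 on August 13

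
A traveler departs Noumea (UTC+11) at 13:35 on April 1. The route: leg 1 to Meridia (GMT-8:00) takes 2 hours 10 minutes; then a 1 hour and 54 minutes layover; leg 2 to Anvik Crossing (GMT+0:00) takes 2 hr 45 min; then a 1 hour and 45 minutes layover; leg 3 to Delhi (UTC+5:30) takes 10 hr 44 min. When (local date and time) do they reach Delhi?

Convert departure to UTC: 13:35 − 11:00 = 02:35 UTC on Apr 1.
Add 2 hours and 10 minutes leg 1 → 04:45 UTC.
Add 1 hour and 54 minutes layover in Meridia → 06:39 UTC.
Add 2 hours 45 minutes leg 2 → 09:24 UTC.
Add 1 hour 45 minutes layover in Anvik Crossing → 11:09 UTC.
Add 10 hours 44 minutes leg 3 → 21:53 UTC.
Delhi is UTC+5:30, so local arrival = 21:53 + 5:30 = 03:23 on Apr 2.

03:23 on April 2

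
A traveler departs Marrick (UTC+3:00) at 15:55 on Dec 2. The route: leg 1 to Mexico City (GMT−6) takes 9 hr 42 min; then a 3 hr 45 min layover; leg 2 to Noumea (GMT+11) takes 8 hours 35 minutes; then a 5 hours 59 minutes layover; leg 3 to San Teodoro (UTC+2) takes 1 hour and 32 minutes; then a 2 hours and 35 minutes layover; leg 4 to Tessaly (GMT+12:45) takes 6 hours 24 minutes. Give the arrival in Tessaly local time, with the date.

16:12 on December 4

Convert departure to UTC: 15:55 − 3:00 = 12:55 UTC on Dec 2.
Add 9 hours 42 minutes leg 1 → 22:37 UTC.
Add 3 hours and 45 minutes layover in Mexico City → 02:22 UTC (Dec 3).
Add 8 hours and 35 minutes leg 2 → 10:57 UTC.
Add 5 hours and 59 minutes layover in Noumea → 16:56 UTC.
Add 1 hour 32 minutes leg 3 → 18:28 UTC.
Add 2 hours and 35 minutes layover in San Teodoro → 21:03 UTC.
Add 6 hours and 24 minutes leg 4 → 03:27 UTC (Dec 4).
Tessaly is UTC+12:45, so local arrival = 03:27 + 12:45 = 16:12 on Dec 4.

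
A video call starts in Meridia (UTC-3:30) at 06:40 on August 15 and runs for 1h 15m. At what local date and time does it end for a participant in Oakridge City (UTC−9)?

Convert start to UTC: 06:40 + 3:30 = 10:10 UTC on Aug 15.
Add 1 hour and 15 minutes duration → 11:25 UTC.
Oakridge City is UTC−9:00, so local end time = 11:25 − 9:00 = 02:25 on Aug 15.

02:25 on August 15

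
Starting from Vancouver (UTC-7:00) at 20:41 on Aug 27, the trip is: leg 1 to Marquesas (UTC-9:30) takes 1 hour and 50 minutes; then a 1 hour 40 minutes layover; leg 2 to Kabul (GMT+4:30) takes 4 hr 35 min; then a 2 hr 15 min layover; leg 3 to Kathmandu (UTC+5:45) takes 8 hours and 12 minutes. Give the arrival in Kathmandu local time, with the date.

03:58 on August 29

Convert departure to UTC: 20:41 + 7:00 = 03:41 UTC on Aug 28.
Add 1 hour 50 minutes leg 1 → 05:31 UTC.
Add 1 hour 40 minutes layover in Marquesas → 07:11 UTC.
Add 4 hours 35 minutes leg 2 → 11:46 UTC.
Add 2 hours and 15 minutes layover in Kabul → 14:01 UTC.
Add 8 hours 12 minutes leg 3 → 22:13 UTC.
Kathmandu is UTC+5:45, so local arrival = 22:13 + 5:45 = 03:58 on Aug 29.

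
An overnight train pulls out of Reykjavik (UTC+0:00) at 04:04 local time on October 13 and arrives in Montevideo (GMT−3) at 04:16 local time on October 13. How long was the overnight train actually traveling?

Montevideo is 3:00 behind Reykjavik.
Clock-face elapsed time (ignoring zones) is 12 minutes.
Actual elapsed = 12 minutes + 3:00 = 3 hours 12 minutes.

3 hours 12 minutes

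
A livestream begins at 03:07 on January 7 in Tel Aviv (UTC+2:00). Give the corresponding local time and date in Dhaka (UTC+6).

07:07 on January 7

In UTC: 03:07 − 2:00 = 01:07 on Jan 7.
Dhaka is UTC+6:00: 01:07 + 6:00 = 07:07 on Jan 7.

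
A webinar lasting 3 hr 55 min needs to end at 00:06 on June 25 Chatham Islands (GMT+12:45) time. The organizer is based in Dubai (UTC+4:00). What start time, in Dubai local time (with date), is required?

11:26 on June 24

Target end time in UTC: 00:06 − 12:45 = 11:21 on Jun 24.
Subtract 3 hours and 55 minutes → start 07:26 UTC on Jun 24.
Dubai is UTC+4:00: 07:26 + 4:00 = 11:26 on Jun 24.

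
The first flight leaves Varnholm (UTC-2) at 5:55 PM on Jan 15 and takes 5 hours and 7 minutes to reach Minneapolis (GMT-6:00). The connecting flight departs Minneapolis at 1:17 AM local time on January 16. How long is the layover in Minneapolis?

6 hours 15 minutes

Convert departure to UTC: 5:55 PM + 2:00 = 7:55 PM UTC on Jan 15.
Add 5 hours and 7 minutes flight time → 1:02 AM UTC (Jan 16).
Minneapolis is UTC−6:00, so local arrival = 1:02 AM − 6:00 = 7:02 PM on Jan 15.
Layover = 1:17 AM − 7:02 PM (+1 day) = 6 hours 15 minutes.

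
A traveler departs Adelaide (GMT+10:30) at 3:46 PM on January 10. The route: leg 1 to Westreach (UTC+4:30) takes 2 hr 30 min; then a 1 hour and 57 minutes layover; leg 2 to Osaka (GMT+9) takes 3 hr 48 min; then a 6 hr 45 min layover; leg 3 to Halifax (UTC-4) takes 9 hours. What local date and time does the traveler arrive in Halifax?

1:16 AM on January 11

Convert departure to UTC: 3:46 PM − 10:30 = 5:16 AM UTC on Jan 10.
Add 2 hours and 30 minutes leg 1 → 7:46 AM UTC.
Add 1 hour and 57 minutes layover in Westreach → 9:43 AM UTC.
Add 3 hours 48 minutes leg 2 → 1:31 PM UTC.
Add 6 hours 45 minutes layover in Osaka → 8:16 PM UTC.
Add 9 hours leg 3 → 5:16 AM UTC (Jan 11).
Halifax is UTC−4:00, so local arrival = 5:16 AM − 4:00 = 1:16 AM on Jan 11.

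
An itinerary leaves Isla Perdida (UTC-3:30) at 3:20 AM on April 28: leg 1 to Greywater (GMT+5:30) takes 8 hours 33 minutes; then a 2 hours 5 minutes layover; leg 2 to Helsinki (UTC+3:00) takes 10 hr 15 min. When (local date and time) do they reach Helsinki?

Convert departure to UTC: 3:20 AM + 3:30 = 6:50 AM UTC on Apr 28.
Add 8 hours and 33 minutes leg 1 → 3:23 PM UTC.
Add 2 hours 5 minutes layover in Greywater → 5:28 PM UTC.
Add 10 hours 15 minutes leg 2 → 3:43 AM UTC (Apr 29).
Helsinki is UTC+3:00, so local arrival = 3:43 AM + 3:00 = 6:43 AM on Apr 29.

6:43 AM on April 29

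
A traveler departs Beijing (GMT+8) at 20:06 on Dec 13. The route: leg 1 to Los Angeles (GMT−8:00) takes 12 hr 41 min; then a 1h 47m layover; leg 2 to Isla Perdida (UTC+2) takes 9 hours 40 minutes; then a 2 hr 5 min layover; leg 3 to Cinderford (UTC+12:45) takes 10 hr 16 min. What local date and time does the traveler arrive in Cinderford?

13:20 on December 15

Convert departure to UTC: 20:06 − 8:00 = 12:06 UTC on Dec 13.
Add 12 hours 41 minutes leg 1 → 00:47 UTC (Dec 14).
Add 1 hour 47 minutes layover in Los Angeles → 02:34 UTC.
Add 9 hours 40 minutes leg 2 → 12:14 UTC.
Add 2 hours and 5 minutes layover in Isla Perdida → 14:19 UTC.
Add 10 hours 16 minutes leg 3 → 00:35 UTC (Dec 15).
Cinderford is UTC+12:45, so local arrival = 00:35 + 12:45 = 13:20 on Dec 15.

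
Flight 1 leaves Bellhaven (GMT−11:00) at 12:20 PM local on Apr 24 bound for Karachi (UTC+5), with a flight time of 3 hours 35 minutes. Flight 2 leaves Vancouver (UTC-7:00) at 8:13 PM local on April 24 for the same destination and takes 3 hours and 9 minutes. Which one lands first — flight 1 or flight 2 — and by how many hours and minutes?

the first, by 3 hours 27 minutes

Flight 1 in UTC: 12:20 PM + 11:00 = 11:20 PM on Apr 24.
+3 hours 35 minutes → arrive 2:55 AM UTC on Apr 25.
Flight 2 in UTC: 8:13 PM + 7:00 = 3:13 AM on Apr 25.
+3 hours and 9 minutes → arrive 6:22 AM UTC on Apr 25.
Flight 1 lands earlier by 3 hours 27 minutes.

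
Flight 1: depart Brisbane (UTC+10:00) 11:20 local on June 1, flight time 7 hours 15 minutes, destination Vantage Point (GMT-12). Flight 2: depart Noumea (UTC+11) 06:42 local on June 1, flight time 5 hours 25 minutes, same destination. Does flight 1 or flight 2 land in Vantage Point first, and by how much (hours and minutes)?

the second, by 7 hours 28 minutes

Flight 1 in UTC: 11:20 − 10:00 = 01:20 on Jun 1.
+7 hours 15 minutes → arrive 08:35 UTC on Jun 1.
Flight 2 in UTC: 06:42 − 11:00 = 19:42 on May 31.
+5 hours 25 minutes → arrive 01:07 UTC on Jun 1.
Flight 2 lands earlier by 7 hours 28 minutes.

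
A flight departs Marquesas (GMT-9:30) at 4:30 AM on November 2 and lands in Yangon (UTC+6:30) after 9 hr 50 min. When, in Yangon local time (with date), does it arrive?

Yangon is 16:00 ahead of Marquesas.
After 9 hours 50 minutes it is 2:20 PM in Marquesas.
Shift by the zone difference: 2:20 PM + 16:00 = 6:20 AM on Nov 3 in Yangon.

6:20 AM on November 3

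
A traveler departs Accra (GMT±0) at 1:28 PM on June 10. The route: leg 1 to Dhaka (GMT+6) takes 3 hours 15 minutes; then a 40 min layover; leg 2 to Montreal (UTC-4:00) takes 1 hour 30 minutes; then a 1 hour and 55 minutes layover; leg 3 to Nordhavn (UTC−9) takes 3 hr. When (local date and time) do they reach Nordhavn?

2:48 PM on June 10

Accra is at UTC+0, so departure is already 1:28 PM UTC on Jun 10.
Add 3 hours and 15 minutes leg 1 → 4:43 PM UTC.
Add 40 minutes layover in Dhaka → 5:23 PM UTC.
Add 1 hour 30 minutes leg 2 → 6:53 PM UTC.
Add 1 hour 55 minutes layover in Montreal → 8:48 PM UTC.
Add 3 hours leg 3 → 11:48 PM UTC.
Nordhavn is UTC−9:00, so local arrival = 11:48 PM − 9:00 = 2:48 PM on Jun 10.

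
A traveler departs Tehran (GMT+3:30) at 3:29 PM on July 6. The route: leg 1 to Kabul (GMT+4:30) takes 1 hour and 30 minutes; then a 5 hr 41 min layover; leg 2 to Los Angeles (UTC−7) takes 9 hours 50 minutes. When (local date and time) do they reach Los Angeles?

Convert departure to UTC: 3:29 PM − 3:30 = 11:59 AM UTC on Jul 6.
Add 1 hour and 30 minutes leg 1 → 1:29 PM UTC.
Add 5 hours and 41 minutes layover in Kabul → 7:10 PM UTC.
Add 9 hours and 50 minutes leg 2 → 5:00 AM UTC (Jul 7).
Los Angeles is UTC−7:00, so local arrival = 5:00 AM − 7:00 = 10:00 PM on Jul 6.

10:00 PM on July 6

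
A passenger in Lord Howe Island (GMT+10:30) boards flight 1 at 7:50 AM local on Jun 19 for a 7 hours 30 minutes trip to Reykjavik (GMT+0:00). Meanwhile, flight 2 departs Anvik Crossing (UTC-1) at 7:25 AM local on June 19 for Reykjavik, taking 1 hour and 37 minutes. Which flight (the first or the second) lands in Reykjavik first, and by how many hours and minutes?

Flight 1 in UTC: 7:50 AM − 10:30 = 9:20 PM on Jun 18.
+7 hours and 30 minutes → arrive 4:50 AM UTC on Jun 19.
Flight 2 in UTC: 7:25 AM + 1:00 = 8:25 AM on Jun 19.
+1 hour and 37 minutes → arrive 10:02 AM UTC on Jun 19.
Flight 1 lands earlier by 5 hours 12 minutes.

the first, by 5 hours 12 minutes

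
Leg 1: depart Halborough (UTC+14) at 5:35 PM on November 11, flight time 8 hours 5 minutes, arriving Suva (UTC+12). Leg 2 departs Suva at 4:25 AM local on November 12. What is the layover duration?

4 hours 45 minutes

Convert departure to UTC: 5:35 PM − 14:00 = 3:35 AM UTC on Nov 11.
Add 8 hours 5 minutes flight time → 11:40 AM UTC.
Suva is UTC+12:00, so local arrival = 11:40 AM + 12:00 = 11:40 PM on Nov 11.
Layover = 4:25 AM − 11:40 PM (+1 day) = 4 hours 45 minutes.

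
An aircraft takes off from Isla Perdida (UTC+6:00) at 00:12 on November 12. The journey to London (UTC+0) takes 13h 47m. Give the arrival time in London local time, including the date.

07:59 on November 12

Convert departure to UTC: 00:12 − 6:00 = 18:12 UTC on Nov 11.
Add 13 hours and 47 minutes travel time → 07:59 UTC (Nov 12).
London is UTC+0, so local arrival is the same: 07:59 on Nov 12.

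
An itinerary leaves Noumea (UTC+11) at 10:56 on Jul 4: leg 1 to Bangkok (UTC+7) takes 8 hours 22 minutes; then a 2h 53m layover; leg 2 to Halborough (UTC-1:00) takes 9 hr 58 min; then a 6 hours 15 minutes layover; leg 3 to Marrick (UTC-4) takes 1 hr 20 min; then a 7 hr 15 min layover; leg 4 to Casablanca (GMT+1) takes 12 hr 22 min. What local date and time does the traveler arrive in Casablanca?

01:21 on July 6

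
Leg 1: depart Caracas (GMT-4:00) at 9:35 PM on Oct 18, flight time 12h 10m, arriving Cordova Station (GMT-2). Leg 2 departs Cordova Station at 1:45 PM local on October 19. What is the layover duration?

2 hours

Convert departure to UTC: 9:35 PM + 4:00 = 1:35 AM UTC on Oct 19.
Add 12 hours and 10 minutes flight time → 1:45 PM UTC.
Cordova Station is UTC−2:00, so local arrival = 1:45 PM − 2:00 = 11:45 AM on Oct 19.
Layover = 1:45 PM − 11:45 AM = 2 hours.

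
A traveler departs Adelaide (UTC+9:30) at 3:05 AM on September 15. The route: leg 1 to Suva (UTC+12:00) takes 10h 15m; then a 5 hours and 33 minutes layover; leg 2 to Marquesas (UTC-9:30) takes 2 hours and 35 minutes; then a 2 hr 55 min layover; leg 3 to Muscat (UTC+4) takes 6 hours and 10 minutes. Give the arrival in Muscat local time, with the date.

Convert departure to UTC: 3:05 AM − 9:30 = 5:35 PM UTC on Sep 14.
Add 10 hours and 15 minutes leg 1 → 3:50 AM UTC (Sep 15).
Add 5 hours and 33 minutes layover in Suva → 9:23 AM UTC.
Add 2 hours and 35 minutes leg 2 → 11:58 AM UTC.
Add 2 hours 55 minutes layover in Marquesas → 2:53 PM UTC.
Add 6 hours and 10 minutes leg 3 → 9:03 PM UTC.
Muscat is UTC+4:00, so local arrival = 9:03 PM + 4:00 = 1:03 AM on Sep 16.

1:03 AM on Sep 16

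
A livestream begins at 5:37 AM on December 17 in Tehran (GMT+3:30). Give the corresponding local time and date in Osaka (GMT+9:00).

11:07 AM on Dec 17

In UTC: 5:37 AM − 3:30 = 2:07 AM on Dec 17.
Osaka is UTC+9:00: 2:07 AM + 9:00 = 11:07 AM on Dec 17.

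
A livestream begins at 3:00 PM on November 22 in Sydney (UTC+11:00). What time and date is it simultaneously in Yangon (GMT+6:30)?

10:30 AM on Nov 22

In UTC: 3:00 PM − 11:00 = 4:00 AM on Nov 22.
Yangon is UTC+6:30: 4:00 AM + 6:30 = 10:30 AM on Nov 22.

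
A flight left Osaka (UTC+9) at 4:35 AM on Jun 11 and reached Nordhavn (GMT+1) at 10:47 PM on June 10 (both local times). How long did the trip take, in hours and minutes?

Departure in UTC: 4:35 AM − 9:00 = 7:35 PM on Jun 10.
Arrival in UTC: 10:47 PM − 1:00 = 9:47 PM on Jun 10.
Elapsed = 9:47 PM − 7:35 PM = 2 hours 12 minutes.

2 hours 12 minutes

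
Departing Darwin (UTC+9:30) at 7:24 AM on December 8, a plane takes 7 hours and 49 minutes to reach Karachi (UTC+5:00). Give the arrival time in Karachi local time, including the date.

Convert departure to UTC: 7:24 AM − 9:30 = 9:54 PM UTC on Dec 7.
Add 7 hours and 49 minutes travel time → 5:43 AM UTC (Dec 8).
Karachi is UTC+5:00, so local arrival = 5:43 AM + 5:00 = 10:43 AM on Dec 8.

10:43 AM on December 8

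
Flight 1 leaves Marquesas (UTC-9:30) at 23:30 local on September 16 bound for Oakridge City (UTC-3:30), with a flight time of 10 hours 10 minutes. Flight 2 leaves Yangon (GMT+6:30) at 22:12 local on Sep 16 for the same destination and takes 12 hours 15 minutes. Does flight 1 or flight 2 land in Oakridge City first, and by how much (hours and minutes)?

the second, by 15 hours 13 minutes

Flight 1 in UTC: 23:30 + 9:30 = 09:00 on Sep 17.
+10 hours 10 minutes → arrive 19:10 UTC on Sep 17.
Flight 2 in UTC: 22:12 − 6:30 = 15:42 on Sep 16.
+12 hours and 15 minutes → arrive 03:57 UTC on Sep 17.
Flight 2 lands earlier by 15 hours 13 minutes.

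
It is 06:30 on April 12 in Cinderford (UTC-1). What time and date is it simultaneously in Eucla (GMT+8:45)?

16:15 on April 12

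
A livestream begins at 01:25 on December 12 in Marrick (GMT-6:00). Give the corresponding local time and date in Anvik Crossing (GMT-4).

Anvik Crossing is 2:00 ahead of Marrick.
Shift by the zone difference: 01:25 + 2:00 = 03:25 on Dec 12 in Anvik Crossing.

03:25 on December 12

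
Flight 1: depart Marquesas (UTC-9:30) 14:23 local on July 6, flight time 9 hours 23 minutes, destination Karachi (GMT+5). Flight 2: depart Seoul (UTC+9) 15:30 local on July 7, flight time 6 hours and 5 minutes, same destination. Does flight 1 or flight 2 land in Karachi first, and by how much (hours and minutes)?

Flight 1 in UTC: 14:23 + 9:30 = 23:53 on Jul 6.
+9 hours 23 minutes → arrive 09:16 UTC on Jul 7.
Flight 2 in UTC: 15:30 − 9:00 = 06:30 on Jul 7.
+6 hours and 5 minutes → arrive 12:35 UTC on Jul 7.
Flight 1 lands earlier by 3 hours 19 minutes.

the first, by 3 hours 19 minutes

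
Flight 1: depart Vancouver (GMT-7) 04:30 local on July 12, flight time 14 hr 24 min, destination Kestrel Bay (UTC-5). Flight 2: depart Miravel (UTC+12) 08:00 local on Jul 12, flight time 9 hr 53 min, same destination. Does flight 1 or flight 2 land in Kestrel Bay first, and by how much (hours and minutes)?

the second, by 20 hours 1 minute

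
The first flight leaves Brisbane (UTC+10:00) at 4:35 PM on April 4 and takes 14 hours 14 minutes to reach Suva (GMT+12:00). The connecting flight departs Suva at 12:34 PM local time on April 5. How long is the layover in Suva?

Convert departure to UTC: 4:35 PM − 10:00 = 6:35 AM UTC on Apr 4.
Add 14 hours 14 minutes flight time → 8:49 PM UTC.
Suva is UTC+12:00, so local arrival = 8:49 PM + 12:00 = 8:49 AM on Apr 5.
Layover = 12:34 PM − 8:49 AM = 3 hours 45 minutes.

3 hours 45 minutes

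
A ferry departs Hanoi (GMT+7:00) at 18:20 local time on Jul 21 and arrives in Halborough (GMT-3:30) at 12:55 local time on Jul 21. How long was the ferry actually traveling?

5 hours 5 minutes

Departure in UTC: 18:20 − 7:00 = 11:20 on Jul 21.
Arrival in UTC: 12:55 + 3:30 = 16:25 on Jul 21.
Elapsed = 16:25 − 11:20 = 5 hours 5 minutes.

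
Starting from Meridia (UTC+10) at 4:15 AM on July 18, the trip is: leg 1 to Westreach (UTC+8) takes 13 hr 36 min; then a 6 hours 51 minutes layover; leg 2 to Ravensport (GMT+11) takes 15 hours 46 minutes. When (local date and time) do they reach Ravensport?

Convert departure to UTC: 4:15 AM − 10:00 = 6:15 PM UTC on Jul 17.
Add 13 hours 36 minutes leg 1 → 7:51 AM UTC (Jul 18).
Add 6 hours 51 minutes layover in Westreach → 2:42 PM UTC.
Add 15 hours and 46 minutes leg 2 → 6:28 AM UTC (Jul 19).
Ravensport is UTC+11:00, so local arrival = 6:28 AM + 11:00 = 5:28 PM on Jul 19.

5:28 PM on Jul 19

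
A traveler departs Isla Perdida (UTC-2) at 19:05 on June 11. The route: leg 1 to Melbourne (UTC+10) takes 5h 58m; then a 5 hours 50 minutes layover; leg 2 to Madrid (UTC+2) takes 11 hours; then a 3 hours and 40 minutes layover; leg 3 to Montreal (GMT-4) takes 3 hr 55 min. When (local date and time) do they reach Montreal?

23:28 on June 12

Convert departure to UTC: 19:05 + 2:00 = 21:05 UTC on Jun 11.
Add 5 hours 58 minutes leg 1 → 03:03 UTC (Jun 12).
Add 5 hours and 50 minutes layover in Melbourne → 08:53 UTC.
Add 11 hours leg 2 → 19:53 UTC.
Add 3 hours and 40 minutes layover in Madrid → 23:33 UTC.
Add 3 hours 55 minutes leg 3 → 03:28 UTC (Jun 13).
Montreal is UTC−4:00, so local arrival = 03:28 − 4:00 = 23:28 on Jun 12.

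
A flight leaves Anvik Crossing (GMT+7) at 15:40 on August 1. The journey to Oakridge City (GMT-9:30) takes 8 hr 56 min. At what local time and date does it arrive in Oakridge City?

Convert departure to UTC: 15:40 − 7:00 = 08:40 UTC on Aug 1.
Add 8 hours 56 minutes travel time → 17:36 UTC.
Oakridge City is UTC−9:30, so local arrival = 17:36 − 9:30 = 08:06 on Aug 1.

08:06 on Aug 1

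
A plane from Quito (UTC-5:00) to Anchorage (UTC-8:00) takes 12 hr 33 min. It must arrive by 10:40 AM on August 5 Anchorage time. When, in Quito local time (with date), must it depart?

1:07 AM on August 5

Target arrival in UTC: 10:40 AM + 8:00 = 6:40 PM on Aug 5.
Subtract 12 hours and 33 minutes → departure 6:07 AM UTC on Aug 5.
Quito is UTC−5:00: 6:07 AM − 5:00 = 1:07 AM on Aug 5.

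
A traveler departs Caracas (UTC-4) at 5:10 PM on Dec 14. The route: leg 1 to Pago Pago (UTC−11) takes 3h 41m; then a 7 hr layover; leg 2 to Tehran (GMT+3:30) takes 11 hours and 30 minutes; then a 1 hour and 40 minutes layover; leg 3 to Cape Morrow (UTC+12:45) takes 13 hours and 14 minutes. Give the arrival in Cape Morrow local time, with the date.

11:00 PM on December 16

Convert departure to UTC: 5:10 PM + 4:00 = 9:10 PM UTC on Dec 14.
Add 3 hours and 41 minutes leg 1 → 12:51 AM UTC (Dec 15).
Add 7 hours layover in Pago Pago → 7:51 AM UTC.
Add 11 hours and 30 minutes leg 2 → 7:21 PM UTC.
Add 1 hour and 40 minutes layover in Tehran → 9:01 PM UTC.
Add 13 hours and 14 minutes leg 3 → 10:15 AM UTC (Dec 16).
Cape Morrow is UTC+12:45, so local arrival = 10:15 AM + 12:45 = 11:00 PM on Dec 16.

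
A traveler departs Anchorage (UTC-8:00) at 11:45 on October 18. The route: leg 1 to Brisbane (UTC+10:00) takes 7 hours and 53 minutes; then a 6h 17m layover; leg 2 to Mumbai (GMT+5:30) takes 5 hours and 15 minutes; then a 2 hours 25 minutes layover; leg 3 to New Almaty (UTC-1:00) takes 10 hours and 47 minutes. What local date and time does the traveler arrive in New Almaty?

03:22 on Oct 20

Convert departure to UTC: 11:45 + 8:00 = 19:45 UTC on Oct 18.
Add 7 hours 53 minutes leg 1 → 03:38 UTC (Oct 19).
Add 6 hours 17 minutes layover in Brisbane → 09:55 UTC.
Add 5 hours and 15 minutes leg 2 → 15:10 UTC.
Add 2 hours and 25 minutes layover in Mumbai → 17:35 UTC.
Add 10 hours and 47 minutes leg 3 → 04:22 UTC (Oct 20).
New Almaty is UTC−1:00, so local arrival = 04:22 − 1:00 = 03:22 on Oct 20.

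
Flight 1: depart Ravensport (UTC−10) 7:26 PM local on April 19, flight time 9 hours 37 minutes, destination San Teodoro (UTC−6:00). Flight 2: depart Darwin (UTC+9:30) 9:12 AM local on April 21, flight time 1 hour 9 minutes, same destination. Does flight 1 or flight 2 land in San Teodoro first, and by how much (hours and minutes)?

the first, by 9 hours 48 minutes

Flight 1 in UTC: 7:26 PM + 10:00 = 5:26 AM on Apr 20.
+9 hours and 37 minutes → arrive 3:03 PM UTC on Apr 20.
Flight 2 in UTC: 9:12 AM − 9:30 = 11:42 PM on Apr 20.
+1 hour and 9 minutes → arrive 12:51 AM UTC on Apr 21.
Flight 1 lands earlier by 9 hours 48 minutes.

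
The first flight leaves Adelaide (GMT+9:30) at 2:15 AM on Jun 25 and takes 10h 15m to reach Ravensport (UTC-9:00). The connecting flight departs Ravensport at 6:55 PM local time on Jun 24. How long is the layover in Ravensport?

Convert departure to UTC: 2:15 AM − 9:30 = 4:45 PM UTC on Jun 24.
Add 10 hours and 15 minutes flight time → 3:00 AM UTC (Jun 25).
Ravensport is UTC−9:00, so local arrival = 3:00 AM − 9:00 = 6:00 PM on Jun 24.
Layover = 6:55 PM − 6:00 PM = 55 minutes.

55 minutes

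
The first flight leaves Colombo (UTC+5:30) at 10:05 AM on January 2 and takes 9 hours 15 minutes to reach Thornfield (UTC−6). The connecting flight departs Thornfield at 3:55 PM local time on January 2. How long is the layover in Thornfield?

8 hours 5 minutes

Convert departure to UTC: 10:05 AM − 5:30 = 4:35 AM UTC on Jan 2.
Add 9 hours 15 minutes flight time → 1:50 PM UTC.
Thornfield is UTC−6:00, so local arrival = 1:50 PM − 6:00 = 7:50 AM on Jan 2.
Layover = 3:55 PM − 7:50 AM = 8 hours 5 minutes.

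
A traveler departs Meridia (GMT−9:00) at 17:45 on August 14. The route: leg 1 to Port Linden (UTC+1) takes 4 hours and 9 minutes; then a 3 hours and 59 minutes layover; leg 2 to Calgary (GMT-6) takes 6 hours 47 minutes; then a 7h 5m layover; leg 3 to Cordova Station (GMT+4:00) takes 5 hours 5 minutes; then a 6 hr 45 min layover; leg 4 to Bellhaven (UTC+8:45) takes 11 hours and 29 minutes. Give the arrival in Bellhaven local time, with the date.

Convert departure to UTC: 17:45 + 9:00 = 02:45 UTC on Aug 15.
Add 4 hours and 9 minutes leg 1 → 06:54 UTC.
Add 3 hours 59 minutes layover in Port Linden → 10:53 UTC.
Add 6 hours and 47 minutes leg 2 → 17:40 UTC.
Add 7 hours 5 minutes layover in Calgary → 00:45 UTC (Aug 16).
Add 5 hours 5 minutes leg 3 → 05:50 UTC.
Add 6 hours 45 minutes layover in Cordova Station → 12:35 UTC.
Add 11 hours and 29 minutes leg 4 → 00:04 UTC (Aug 17).
Bellhaven is UTC+8:45, so local arrival = 00:04 + 8:45 = 08:49 on Aug 17.

08:49 on August 17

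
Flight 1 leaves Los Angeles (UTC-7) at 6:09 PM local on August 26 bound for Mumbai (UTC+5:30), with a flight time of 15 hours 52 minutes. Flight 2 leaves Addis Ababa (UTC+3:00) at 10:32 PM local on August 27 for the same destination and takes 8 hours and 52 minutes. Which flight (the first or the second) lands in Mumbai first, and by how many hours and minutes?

the first, by 11 hours 23 minutes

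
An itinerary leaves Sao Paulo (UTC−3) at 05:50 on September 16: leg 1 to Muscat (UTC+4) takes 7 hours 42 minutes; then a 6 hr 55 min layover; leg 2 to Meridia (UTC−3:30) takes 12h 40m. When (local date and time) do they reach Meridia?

08:37 on Sep 17

Convert departure to UTC: 05:50 + 3:00 = 08:50 UTC on Sep 16.
Add 7 hours 42 minutes leg 1 → 16:32 UTC.
Add 6 hours 55 minutes layover in Muscat → 23:27 UTC.
Add 12 hours and 40 minutes leg 2 → 12:07 UTC (Sep 17).
Meridia is UTC−3:30, so local arrival = 12:07 − 3:30 = 08:37 on Sep 17.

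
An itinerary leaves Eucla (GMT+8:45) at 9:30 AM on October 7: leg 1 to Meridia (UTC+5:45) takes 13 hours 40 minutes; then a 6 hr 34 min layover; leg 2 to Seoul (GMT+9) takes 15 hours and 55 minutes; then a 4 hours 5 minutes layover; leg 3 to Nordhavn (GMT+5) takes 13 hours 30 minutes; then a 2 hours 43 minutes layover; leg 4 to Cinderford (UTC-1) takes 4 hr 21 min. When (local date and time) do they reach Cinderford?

12:33 PM on October 9

Convert departure to UTC: 9:30 AM − 8:45 = 12:45 AM UTC on Oct 7.
Add 13 hours and 40 minutes leg 1 → 2:25 PM UTC.
Add 6 hours 34 minutes layover in Meridia → 8:59 PM UTC.
Add 15 hours 55 minutes leg 2 → 12:54 PM UTC (Oct 8).
Add 4 hours and 5 minutes layover in Seoul → 4:59 PM UTC.
Add 13 hours 30 minutes leg 3 → 6:29 AM UTC (Oct 9).
Add 2 hours and 43 minutes layover in Nordhavn → 9:12 AM UTC.
Add 4 hours 21 minutes leg 4 → 1:33 PM UTC.
Cinderford is UTC−1:00, so local arrival = 1:33 PM − 1:00 = 12:33 PM on Oct 9.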